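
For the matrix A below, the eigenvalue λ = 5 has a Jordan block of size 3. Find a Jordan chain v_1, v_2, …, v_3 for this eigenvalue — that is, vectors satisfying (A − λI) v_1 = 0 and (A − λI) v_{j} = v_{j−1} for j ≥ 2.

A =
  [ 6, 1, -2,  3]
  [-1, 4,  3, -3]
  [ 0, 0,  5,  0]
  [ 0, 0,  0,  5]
A Jordan chain for λ = 5 of length 3:
v_1 = (1, -1, 0, 0)ᵀ
v_2 = (-2, 3, 0, 0)ᵀ
v_3 = (0, 0, 1, 0)ᵀ

Let N = A − (5)·I. We want v_3 with N^3 v_3 = 0 but N^2 v_3 ≠ 0; then v_{j-1} := N · v_j for j = 3, …, 2.

Pick v_3 = (0, 0, 1, 0)ᵀ.
Then v_2 = N · v_3 = (-2, 3, 0, 0)ᵀ.
Then v_1 = N · v_2 = (1, -1, 0, 0)ᵀ.

Sanity check: (A − (5)·I) v_1 = (0, 0, 0, 0)ᵀ = 0. ✓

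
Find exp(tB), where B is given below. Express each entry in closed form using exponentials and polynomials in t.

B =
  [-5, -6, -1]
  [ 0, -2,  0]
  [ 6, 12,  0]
e^{tB} =
  [-2*exp(-2*t) + 3*exp(-3*t), -6*exp(-2*t) + 6*exp(-3*t), -exp(-2*t) + exp(-3*t)]
  [0, exp(-2*t), 0]
  [6*exp(-2*t) - 6*exp(-3*t), 12*exp(-2*t) - 12*exp(-3*t), 3*exp(-2*t) - 2*exp(-3*t)]

Strategy: write B = P · J · P⁻¹ where J is a Jordan canonical form, so e^{tB} = P · e^{tJ} · P⁻¹, and e^{tJ} can be computed block-by-block.

B has Jordan form
J =
  [-3,  0,  0]
  [ 0, -2,  0]
  [ 0,  0, -2]
(up to reordering of blocks).

Per-block formulas:
  For a 1×1 block at λ = -3: exp(t · [-3]) = [e^(-3t)].
  For a 1×1 block at λ = -2: exp(t · [-2]) = [e^(-2t)].

After assembling e^{tJ} and conjugating by P, we get:

e^{tB} =
  [-2*exp(-2*t) + 3*exp(-3*t), -6*exp(-2*t) + 6*exp(-3*t), -exp(-2*t) + exp(-3*t)]
  [0, exp(-2*t), 0]
  [6*exp(-2*t) - 6*exp(-3*t), 12*exp(-2*t) - 12*exp(-3*t), 3*exp(-2*t) - 2*exp(-3*t)]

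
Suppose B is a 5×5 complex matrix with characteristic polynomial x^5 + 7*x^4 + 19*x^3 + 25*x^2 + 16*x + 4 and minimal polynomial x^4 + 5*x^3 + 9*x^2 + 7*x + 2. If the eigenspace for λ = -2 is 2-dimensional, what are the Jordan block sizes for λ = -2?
Block sizes for λ = -2: [1, 1]

Step 1 — from the characteristic polynomial, algebraic multiplicity of λ = -2 is 2. From dim ker(B − (-2)·I) = 2, there are exactly 2 Jordan blocks for λ = -2.
Step 2 — from the minimal polynomial, the factor (x + 2) tells us the largest block for λ = -2 has size 1.
Step 3 — with total size 2, 2 blocks, and largest block 1, the block sizes (in nonincreasing order) are [1, 1].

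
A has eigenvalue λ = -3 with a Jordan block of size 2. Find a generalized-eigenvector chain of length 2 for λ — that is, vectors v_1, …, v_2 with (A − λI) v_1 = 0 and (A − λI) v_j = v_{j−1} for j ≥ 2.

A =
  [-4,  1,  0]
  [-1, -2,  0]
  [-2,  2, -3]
A Jordan chain for λ = -3 of length 2:
v_1 = (-1, -1, -2)ᵀ
v_2 = (1, 0, 0)ᵀ

Let N = A − (-3)·I. We want v_2 with N^2 v_2 = 0 but N^1 v_2 ≠ 0; then v_{j-1} := N · v_j for j = 2, …, 2.

Pick v_2 = (1, 0, 0)ᵀ.
Then v_1 = N · v_2 = (-1, -1, -2)ᵀ.

Sanity check: (A − (-3)·I) v_1 = (0, 0, 0)ᵀ = 0. ✓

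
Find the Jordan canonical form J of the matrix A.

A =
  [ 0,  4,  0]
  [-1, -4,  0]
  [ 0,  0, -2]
J_2(-2) ⊕ J_1(-2)

The characteristic polynomial is
  det(x·I − A) = x^3 + 6*x^2 + 12*x + 8 = (x + 2)^3

Eigenvalues and multiplicities (the geometric multiplicity of λ is n − rank(A − λI), which equals the number of Jordan blocks for λ):
  λ = -2: algebraic multiplicity = 3, geometric multiplicity = 2

Determining the block sizes for each eigenvalue:
  λ = -2: 2 blocks summing to 3 forces exactly one block of size 2 and the rest size 1 → block sizes [2, 1]

Assembling the blocks gives a Jordan form
J =
  [-2,  1,  0]
  [ 0, -2,  0]
  [ 0,  0, -2]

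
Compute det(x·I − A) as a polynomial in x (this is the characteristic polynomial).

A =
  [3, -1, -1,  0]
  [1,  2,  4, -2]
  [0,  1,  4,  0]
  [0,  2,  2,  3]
x^4 - 12*x^3 + 54*x^2 - 108*x + 81

Expanding det(x·I − A) (e.g. by cofactor expansion or by noting that A is similar to its Jordan form J, which has the same characteristic polynomial as A) gives
  χ_A(x) = x^4 - 12*x^3 + 54*x^2 - 108*x + 81
which factors as (x - 3)^4. The eigenvalues (with algebraic multiplicities) are λ = 3 with multiplicity 4.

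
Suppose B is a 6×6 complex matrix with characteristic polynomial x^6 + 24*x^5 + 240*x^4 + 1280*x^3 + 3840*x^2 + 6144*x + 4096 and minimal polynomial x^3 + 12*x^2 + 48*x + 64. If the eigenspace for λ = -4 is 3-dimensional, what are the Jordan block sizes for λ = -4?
Block sizes for λ = -4: [3, 2, 1]

Step 1 — from the characteristic polynomial, algebraic multiplicity of λ = -4 is 6. From dim ker(B − (-4)·I) = 3, there are exactly 3 Jordan blocks for λ = -4.
Step 2 — from the minimal polynomial, the factor (x + 4)^3 tells us the largest block for λ = -4 has size 3.
Step 3 — with total size 6, 3 blocks, and largest block 3, the block sizes (in nonincreasing order) are [3, 2, 1].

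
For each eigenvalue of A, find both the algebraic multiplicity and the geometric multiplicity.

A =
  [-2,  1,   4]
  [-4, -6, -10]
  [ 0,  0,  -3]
λ = -4: alg = 2, geom = 1; λ = -3: alg = 1, geom = 1

Step 1 — factor the characteristic polynomial to read off the algebraic multiplicities:
  χ_A(x) = (x + 3)*(x + 4)^2

Step 2 — compute geometric multiplicities via the rank-nullity identity g(λ) = n − rank(A − λI):
  rank(A − (-4)·I) = 2, so dim ker(A − (-4)·I) = n − 2 = 1
  rank(A − (-3)·I) = 2, so dim ker(A − (-3)·I) = n − 2 = 1

Summary:
  λ = -4: algebraic multiplicity = 2, geometric multiplicity = 1
  λ = -3: algebraic multiplicity = 1, geometric multiplicity = 1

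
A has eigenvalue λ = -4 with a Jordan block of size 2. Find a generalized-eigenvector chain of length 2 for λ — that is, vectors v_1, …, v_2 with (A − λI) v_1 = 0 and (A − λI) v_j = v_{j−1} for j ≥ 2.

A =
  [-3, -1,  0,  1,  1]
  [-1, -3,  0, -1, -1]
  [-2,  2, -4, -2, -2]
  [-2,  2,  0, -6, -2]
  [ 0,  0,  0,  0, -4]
A Jordan chain for λ = -4 of length 2:
v_1 = (1, -1, -2, -2, 0)ᵀ
v_2 = (1, 0, 0, 0, 0)ᵀ

Let N = A − (-4)·I. We want v_2 with N^2 v_2 = 0 but N^1 v_2 ≠ 0; then v_{j-1} := N · v_j for j = 2, …, 2.

Pick v_2 = (1, 0, 0, 0, 0)ᵀ.
Then v_1 = N · v_2 = (1, -1, -2, -2, 0)ᵀ.

Sanity check: (A − (-4)·I) v_1 = (0, 0, 0, 0, 0)ᵀ = 0. ✓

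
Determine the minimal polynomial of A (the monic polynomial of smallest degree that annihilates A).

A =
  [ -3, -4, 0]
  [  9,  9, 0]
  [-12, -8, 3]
x^2 - 6*x + 9

The characteristic polynomial is χ_A(x) = (x - 3)^3, so the eigenvalues are known. The minimal polynomial is
  m_A(x) = Π_λ (x − λ)^{k_λ}
where k_λ is the size of the *largest* Jordan block for λ (equivalently, the smallest k with (A − λI)^k v = 0 for every generalised eigenvector v of λ).

  λ = 3: largest Jordan block has size 2, contributing (x − 3)^2

So m_A(x) = (x - 3)^2 = x^2 - 6*x + 9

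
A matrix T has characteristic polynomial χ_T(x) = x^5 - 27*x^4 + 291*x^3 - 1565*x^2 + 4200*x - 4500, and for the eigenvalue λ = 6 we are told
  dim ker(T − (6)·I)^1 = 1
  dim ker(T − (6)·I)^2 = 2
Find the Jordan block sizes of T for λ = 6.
Block sizes for λ = 6: [2]

From the dimensions of kernels of powers, the number of Jordan blocks of size at least j is d_j − d_{j−1} where d_j = dim ker(N^j) (with d_0 = 0). Computing the differences gives [1, 1].
The number of blocks of size exactly k is (#blocks of size ≥ k) − (#blocks of size ≥ k + 1), so the partition is: 1 block(s) of size 2.
In nonincreasing order the block sizes are [2].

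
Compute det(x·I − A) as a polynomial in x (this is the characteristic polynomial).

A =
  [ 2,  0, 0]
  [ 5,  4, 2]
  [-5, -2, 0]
x^3 - 6*x^2 + 12*x - 8

Expanding det(x·I − A) (e.g. by cofactor expansion or by noting that A is similar to its Jordan form J, which has the same characteristic polynomial as A) gives
  χ_A(x) = x^3 - 6*x^2 + 12*x - 8
which factors as (x - 2)^3. The eigenvalues (with algebraic multiplicities) are λ = 2 with multiplicity 3.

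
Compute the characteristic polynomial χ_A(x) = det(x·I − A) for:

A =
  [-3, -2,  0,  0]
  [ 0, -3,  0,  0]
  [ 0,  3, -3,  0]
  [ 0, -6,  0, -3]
x^4 + 12*x^3 + 54*x^2 + 108*x + 81

Expanding det(x·I − A) (e.g. by cofactor expansion or by noting that A is similar to its Jordan form J, which has the same characteristic polynomial as A) gives
  χ_A(x) = x^4 + 12*x^3 + 54*x^2 + 108*x + 81
which factors as (x + 3)^4. The eigenvalues (with algebraic multiplicities) are λ = -3 with multiplicity 4.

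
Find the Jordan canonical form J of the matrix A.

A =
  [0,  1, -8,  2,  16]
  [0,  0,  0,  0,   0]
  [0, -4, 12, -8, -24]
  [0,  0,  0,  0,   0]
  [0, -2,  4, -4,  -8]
J_2(0) ⊕ J_1(0) ⊕ J_1(0) ⊕ J_1(4)

The characteristic polynomial is
  det(x·I − A) = x^5 - 4*x^4 = x^4*(x - 4)

Eigenvalues and multiplicities (the geometric multiplicity of λ is n − rank(A − λI), which equals the number of Jordan blocks for λ):
  λ = 0: algebraic multiplicity = 4, geometric multiplicity = 3
  λ = 4: algebraic multiplicity = 1, geometric multiplicity = 1

Determining the block sizes for each eigenvalue:
  λ = 0: 3 blocks summing to 4 forces exactly one block of size 2 and the rest size 1 → block sizes [2, 1, 1]
  λ = 4: one block (gm = 1), so the single block has size am = 1 → block sizes [1]

Assembling the blocks gives a Jordan form
J =
  [0, 1, 0, 0, 0]
  [0, 0, 0, 0, 0]
  [0, 0, 0, 0, 0]
  [0, 0, 0, 0, 0]
  [0, 0, 0, 0, 4]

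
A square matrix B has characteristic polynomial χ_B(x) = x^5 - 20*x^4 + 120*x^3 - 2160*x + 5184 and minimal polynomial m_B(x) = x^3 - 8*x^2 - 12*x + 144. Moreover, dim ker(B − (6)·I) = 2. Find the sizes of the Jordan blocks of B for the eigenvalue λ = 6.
Block sizes for λ = 6: [2, 2]

Step 1 — from the characteristic polynomial, algebraic multiplicity of λ = 6 is 4. From dim ker(B − (6)·I) = 2, there are exactly 2 Jordan blocks for λ = 6.
Step 2 — from the minimal polynomial, the factor (x − 6)^2 tells us the largest block for λ = 6 has size 2.
Step 3 — with total size 4, 2 blocks, and largest block 2, the block sizes (in nonincreasing order) are [2, 2].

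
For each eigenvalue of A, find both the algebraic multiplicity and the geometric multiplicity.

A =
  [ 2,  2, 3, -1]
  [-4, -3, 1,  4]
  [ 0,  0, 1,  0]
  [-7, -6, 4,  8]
λ = 1: alg = 3, geom = 1; λ = 5: alg = 1, geom = 1

Step 1 — factor the characteristic polynomial to read off the algebraic multiplicities:
  χ_A(x) = (x - 5)*(x - 1)^3

Step 2 — compute geometric multiplicities via the rank-nullity identity g(λ) = n − rank(A − λI):
  rank(A − (1)·I) = 3, so dim ker(A − (1)·I) = n − 3 = 1
  rank(A − (5)·I) = 3, so dim ker(A − (5)·I) = n − 3 = 1

Summary:
  λ = 1: algebraic multiplicity = 3, geometric multiplicity = 1
  λ = 5: algebraic multiplicity = 1, geometric multiplicity = 1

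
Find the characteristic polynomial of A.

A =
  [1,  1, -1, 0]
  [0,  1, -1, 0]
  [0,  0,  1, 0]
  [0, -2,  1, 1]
x^4 - 4*x^3 + 6*x^2 - 4*x + 1

Expanding det(x·I − A) (e.g. by cofactor expansion or by noting that A is similar to its Jordan form J, which has the same characteristic polynomial as A) gives
  χ_A(x) = x^4 - 4*x^3 + 6*x^2 - 4*x + 1
which factors as (x - 1)^4. The eigenvalues (with algebraic multiplicities) are λ = 1 with multiplicity 4.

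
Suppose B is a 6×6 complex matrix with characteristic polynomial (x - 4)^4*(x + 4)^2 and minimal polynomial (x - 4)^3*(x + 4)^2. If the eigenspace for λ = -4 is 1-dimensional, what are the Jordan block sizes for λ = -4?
Block sizes for λ = -4: [2]

Step 1 — from the characteristic polynomial, algebraic multiplicity of λ = -4 is 2. From dim ker(B − (-4)·I) = 1, there are exactly 1 Jordan blocks for λ = -4.
Step 2 — from the minimal polynomial, the factor (x + 4)^2 tells us the largest block for λ = -4 has size 2.
Step 3 — with total size 2, 1 blocks, and largest block 2, the block sizes (in nonincreasing order) are [2].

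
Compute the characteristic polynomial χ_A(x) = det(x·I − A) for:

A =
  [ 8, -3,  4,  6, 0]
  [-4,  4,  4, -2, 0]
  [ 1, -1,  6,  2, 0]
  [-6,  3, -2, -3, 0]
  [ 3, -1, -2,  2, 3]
x^5 - 18*x^4 + 129*x^3 - 460*x^2 + 816*x - 576

Expanding det(x·I − A) (e.g. by cofactor expansion or by noting that A is similar to its Jordan form J, which has the same characteristic polynomial as A) gives
  χ_A(x) = x^5 - 18*x^4 + 129*x^3 - 460*x^2 + 816*x - 576
which factors as (x - 4)^3*(x - 3)^2. The eigenvalues (with algebraic multiplicities) are λ = 3 with multiplicity 2, λ = 4 with multiplicity 3.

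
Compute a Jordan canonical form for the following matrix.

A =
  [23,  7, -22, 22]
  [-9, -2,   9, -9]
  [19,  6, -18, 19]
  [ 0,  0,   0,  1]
J_3(1) ⊕ J_1(1)

The characteristic polynomial is
  det(x·I − A) = x^4 - 4*x^3 + 6*x^2 - 4*x + 1 = (x - 1)^4

Eigenvalues and multiplicities (the geometric multiplicity of λ is n − rank(A − λI), which equals the number of Jordan blocks for λ):
  λ = 1: algebraic multiplicity = 4, geometric multiplicity = 2

Determining the block sizes for each eigenvalue:
  λ = 1: with am = 4 and gm = 2, the partition is not yet determined (e.g. several partitions of 4 into 2 parts exist). Let N = A − (1)·I. Computing rank(N^1) = 2, rank(N^2) = 1, rank(N^3) = 0; the number of blocks of size ≥ j is rank(N^{j−1}) − rank(N^j), giving [2, 1, 1]. So we have 1 block(s) of size 3, 1 block(s) of size 1 → block sizes [3, 1]

Assembling the blocks gives a Jordan form
J =
  [1, 1, 0, 0]
  [0, 1, 1, 0]
  [0, 0, 1, 0]
  [0, 0, 0, 1]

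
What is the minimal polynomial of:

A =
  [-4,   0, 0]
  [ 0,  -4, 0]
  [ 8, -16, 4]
x^2 - 16

The characteristic polynomial is χ_A(x) = (x - 4)*(x + 4)^2, so the eigenvalues are known. The minimal polynomial is
  m_A(x) = Π_λ (x − λ)^{k_λ}
where k_λ is the size of the *largest* Jordan block for λ (equivalently, the smallest k with (A − λI)^k v = 0 for every generalised eigenvector v of λ).

  λ = -4: largest Jordan block has size 1, contributing (x + 4)
  λ = 4: largest Jordan block has size 1, contributing (x − 4)

So m_A(x) = (x - 4)*(x + 4) = x^2 - 16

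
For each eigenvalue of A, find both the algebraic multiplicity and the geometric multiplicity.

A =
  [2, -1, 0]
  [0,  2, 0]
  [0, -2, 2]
λ = 2: alg = 3, geom = 2

Step 1 — factor the characteristic polynomial to read off the algebraic multiplicities:
  χ_A(x) = (x - 2)^3

Step 2 — compute geometric multiplicities via the rank-nullity identity g(λ) = n − rank(A − λI):
  rank(A − (2)·I) = 1, so dim ker(A − (2)·I) = n − 1 = 2

Summary:
  λ = 2: algebraic multiplicity = 3, geometric multiplicity = 2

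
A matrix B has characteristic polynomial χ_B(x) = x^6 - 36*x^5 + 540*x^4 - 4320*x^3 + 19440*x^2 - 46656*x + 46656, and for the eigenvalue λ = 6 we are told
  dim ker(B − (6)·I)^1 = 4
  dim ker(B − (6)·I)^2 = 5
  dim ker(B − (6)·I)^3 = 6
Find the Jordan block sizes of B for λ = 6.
Block sizes for λ = 6: [3, 1, 1, 1]

From the dimensions of kernels of powers, the number of Jordan blocks of size at least j is d_j − d_{j−1} where d_j = dim ker(N^j) (with d_0 = 0). Computing the differences gives [4, 1, 1].
The number of blocks of size exactly k is (#blocks of size ≥ k) − (#blocks of size ≥ k + 1), so the partition is: 3 block(s) of size 1, 1 block(s) of size 3.
In nonincreasing order the block sizes are [3, 1, 1, 1].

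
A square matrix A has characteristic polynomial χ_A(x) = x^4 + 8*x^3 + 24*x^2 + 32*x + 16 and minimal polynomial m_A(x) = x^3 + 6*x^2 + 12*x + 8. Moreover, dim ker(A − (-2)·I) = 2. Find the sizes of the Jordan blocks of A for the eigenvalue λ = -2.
Block sizes for λ = -2: [3, 1]

Step 1 — from the characteristic polynomial, algebraic multiplicity of λ = -2 is 4. From dim ker(A − (-2)·I) = 2, there are exactly 2 Jordan blocks for λ = -2.
Step 2 — from the minimal polynomial, the factor (x + 2)^3 tells us the largest block for λ = -2 has size 3.
Step 3 — with total size 4, 2 blocks, and largest block 3, the block sizes (in nonincreasing order) are [3, 1].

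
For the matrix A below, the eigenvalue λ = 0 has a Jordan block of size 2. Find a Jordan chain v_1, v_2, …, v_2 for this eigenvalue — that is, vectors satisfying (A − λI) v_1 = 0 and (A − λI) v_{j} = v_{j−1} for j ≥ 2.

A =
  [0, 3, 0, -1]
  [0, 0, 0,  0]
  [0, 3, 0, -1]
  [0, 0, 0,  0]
A Jordan chain for λ = 0 of length 2:
v_1 = (3, 0, 3, 0)ᵀ
v_2 = (0, 1, 0, 0)ᵀ

Let N = A − (0)·I. We want v_2 with N^2 v_2 = 0 but N^1 v_2 ≠ 0; then v_{j-1} := N · v_j for j = 2, …, 2.

Pick v_2 = (0, 1, 0, 0)ᵀ.
Then v_1 = N · v_2 = (3, 0, 3, 0)ᵀ.

Sanity check: (A − (0)·I) v_1 = (0, 0, 0, 0)ᵀ = 0. ✓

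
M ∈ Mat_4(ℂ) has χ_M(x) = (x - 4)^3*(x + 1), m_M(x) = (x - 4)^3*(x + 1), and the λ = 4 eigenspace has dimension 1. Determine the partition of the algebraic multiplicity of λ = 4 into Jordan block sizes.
Block sizes for λ = 4: [3]

Step 1 — from the characteristic polynomial, algebraic multiplicity of λ = 4 is 3. From dim ker(M − (4)·I) = 1, there are exactly 1 Jordan blocks for λ = 4.
Step 2 — from the minimal polynomial, the factor (x − 4)^3 tells us the largest block for λ = 4 has size 3.
Step 3 — with total size 3, 1 blocks, and largest block 3, the block sizes (in nonincreasing order) are [3].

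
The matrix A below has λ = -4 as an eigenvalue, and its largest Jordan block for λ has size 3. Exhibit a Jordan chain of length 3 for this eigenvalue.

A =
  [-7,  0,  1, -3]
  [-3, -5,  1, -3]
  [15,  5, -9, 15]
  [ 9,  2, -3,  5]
A Jordan chain for λ = -4 of length 3:
v_1 = (-3, 0, 0, 3)ᵀ
v_2 = (-3, -3, 15, 9)ᵀ
v_3 = (1, 0, 0, 0)ᵀ

Let N = A − (-4)·I. We want v_3 with N^3 v_3 = 0 but N^2 v_3 ≠ 0; then v_{j-1} := N · v_j for j = 3, …, 2.

Pick v_3 = (1, 0, 0, 0)ᵀ.
Then v_2 = N · v_3 = (-3, -3, 15, 9)ᵀ.
Then v_1 = N · v_2 = (-3, 0, 0, 3)ᵀ.

Sanity check: (A − (-4)·I) v_1 = (0, 0, 0, 0)ᵀ = 0. ✓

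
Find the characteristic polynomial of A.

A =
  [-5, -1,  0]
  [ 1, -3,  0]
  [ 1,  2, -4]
x^3 + 12*x^2 + 48*x + 64

Expanding det(x·I − A) (e.g. by cofactor expansion or by noting that A is similar to its Jordan form J, which has the same characteristic polynomial as A) gives
  χ_A(x) = x^3 + 12*x^2 + 48*x + 64
which factors as (x + 4)^3. The eigenvalues (with algebraic multiplicities) are λ = -4 with multiplicity 3.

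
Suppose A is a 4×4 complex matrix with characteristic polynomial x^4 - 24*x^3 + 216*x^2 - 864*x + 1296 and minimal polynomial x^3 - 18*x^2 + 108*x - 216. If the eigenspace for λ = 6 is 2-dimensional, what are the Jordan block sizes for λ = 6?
Block sizes for λ = 6: [3, 1]

Step 1 — from the characteristic polynomial, algebraic multiplicity of λ = 6 is 4. From dim ker(A − (6)·I) = 2, there are exactly 2 Jordan blocks for λ = 6.
Step 2 — from the minimal polynomial, the factor (x − 6)^3 tells us the largest block for λ = 6 has size 3.
Step 3 — with total size 4, 2 blocks, and largest block 3, the block sizes (in nonincreasing order) are [3, 1].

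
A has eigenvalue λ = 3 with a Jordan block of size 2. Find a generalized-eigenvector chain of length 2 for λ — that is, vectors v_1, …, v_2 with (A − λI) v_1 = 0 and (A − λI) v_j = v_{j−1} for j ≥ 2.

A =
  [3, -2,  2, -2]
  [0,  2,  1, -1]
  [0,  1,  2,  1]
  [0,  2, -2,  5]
A Jordan chain for λ = 3 of length 2:
v_1 = (-2, -1, 1, 2)ᵀ
v_2 = (0, 1, 0, 0)ᵀ

Let N = A − (3)·I. We want v_2 with N^2 v_2 = 0 but N^1 v_2 ≠ 0; then v_{j-1} := N · v_j for j = 2, …, 2.

Pick v_2 = (0, 1, 0, 0)ᵀ.
Then v_1 = N · v_2 = (-2, -1, 1, 2)ᵀ.

Sanity check: (A − (3)·I) v_1 = (0, 0, 0, 0)ᵀ = 0. ✓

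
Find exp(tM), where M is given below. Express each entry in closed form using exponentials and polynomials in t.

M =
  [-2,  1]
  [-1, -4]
e^{tM} =
  [t*exp(-3*t) + exp(-3*t), t*exp(-3*t)]
  [-t*exp(-3*t), -t*exp(-3*t) + exp(-3*t)]

Strategy: write M = P · J · P⁻¹ where J is a Jordan canonical form, so e^{tM} = P · e^{tJ} · P⁻¹, and e^{tJ} can be computed block-by-block.

M has Jordan form
J =
  [-3,  1]
  [ 0, -3]
(up to reordering of blocks).

Per-block formulas:
  For a 2×2 Jordan block J_2(-3): exp(t · J_2(-3)) = e^(-3t)·(I + t·N), where N is the 2×2 nilpotent shift.

After assembling e^{tJ} and conjugating by P, we get:

e^{tM} =
  [t*exp(-3*t) + exp(-3*t), t*exp(-3*t)]
  [-t*exp(-3*t), -t*exp(-3*t) + exp(-3*t)]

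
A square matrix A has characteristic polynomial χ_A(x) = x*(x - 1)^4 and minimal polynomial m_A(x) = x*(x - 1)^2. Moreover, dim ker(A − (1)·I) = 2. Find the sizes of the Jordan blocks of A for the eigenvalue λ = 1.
Block sizes for λ = 1: [2, 2]

Step 1 — from the characteristic polynomial, algebraic multiplicity of λ = 1 is 4. From dim ker(A − (1)·I) = 2, there are exactly 2 Jordan blocks for λ = 1.
Step 2 — from the minimal polynomial, the factor (x − 1)^2 tells us the largest block for λ = 1 has size 2.
Step 3 — with total size 4, 2 blocks, and largest block 2, the block sizes (in nonincreasing order) are [2, 2].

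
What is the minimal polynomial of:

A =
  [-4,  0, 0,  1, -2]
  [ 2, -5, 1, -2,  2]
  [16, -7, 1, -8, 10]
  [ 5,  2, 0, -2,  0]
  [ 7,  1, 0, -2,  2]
x^5 + 8*x^4 + 25*x^3 + 38*x^2 + 28*x + 8

The characteristic polynomial is χ_A(x) = (x + 1)^2*(x + 2)^3, so the eigenvalues are known. The minimal polynomial is
  m_A(x) = Π_λ (x − λ)^{k_λ}
where k_λ is the size of the *largest* Jordan block for λ (equivalently, the smallest k with (A − λI)^k v = 0 for every generalised eigenvector v of λ).

  λ = -2: largest Jordan block has size 3, contributing (x + 2)^3
  λ = -1: largest Jordan block has size 2, contributing (x + 1)^2

So m_A(x) = (x + 1)^2*(x + 2)^3 = x^5 + 8*x^4 + 25*x^3 + 38*x^2 + 28*x + 8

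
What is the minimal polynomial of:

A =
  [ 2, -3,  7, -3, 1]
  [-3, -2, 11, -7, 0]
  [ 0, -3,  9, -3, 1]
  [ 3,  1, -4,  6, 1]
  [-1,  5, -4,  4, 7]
x^4 - 20*x^3 + 144*x^2 - 432*x + 432

The characteristic polynomial is χ_A(x) = (x - 6)^3*(x - 2)^2, so the eigenvalues are known. The minimal polynomial is
  m_A(x) = Π_λ (x − λ)^{k_λ}
where k_λ is the size of the *largest* Jordan block for λ (equivalently, the smallest k with (A − λI)^k v = 0 for every generalised eigenvector v of λ).

  λ = 2: largest Jordan block has size 1, contributing (x − 2)
  λ = 6: largest Jordan block has size 3, contributing (x − 6)^3

So m_A(x) = (x - 6)^3*(x - 2) = x^4 - 20*x^3 + 144*x^2 - 432*x + 432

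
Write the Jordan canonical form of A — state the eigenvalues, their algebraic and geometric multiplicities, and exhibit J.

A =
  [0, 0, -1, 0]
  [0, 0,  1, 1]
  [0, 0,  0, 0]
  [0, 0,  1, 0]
J_3(0) ⊕ J_1(0)

The characteristic polynomial is
  det(x·I − A) = x^4

Eigenvalues and multiplicities (the geometric multiplicity of λ is n − rank(A − λI), which equals the number of Jordan blocks for λ):
  λ = 0: algebraic multiplicity = 4, geometric multiplicity = 2

Determining the block sizes for each eigenvalue:
  λ = 0: with am = 4 and gm = 2, the partition is not yet determined (e.g. several partitions of 4 into 2 parts exist). Let N = A − (0)·I. Computing rank(N^1) = 2, rank(N^2) = 1, rank(N^3) = 0; the number of blocks of size ≥ j is rank(N^{j−1}) − rank(N^j), giving [2, 1, 1]. So we have 1 block(s) of size 3, 1 block(s) of size 1 → block sizes [3, 1]

Assembling the blocks gives a Jordan form
J =
  [0, 1, 0, 0]
  [0, 0, 1, 0]
  [0, 0, 0, 0]
  [0, 0, 0, 0]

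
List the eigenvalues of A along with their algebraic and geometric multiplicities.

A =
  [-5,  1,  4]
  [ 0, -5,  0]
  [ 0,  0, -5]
λ = -5: alg = 3, geom = 2

Step 1 — factor the characteristic polynomial to read off the algebraic multiplicities:
  χ_A(x) = (x + 5)^3

Step 2 — compute geometric multiplicities via the rank-nullity identity g(λ) = n − rank(A − λI):
  rank(A − (-5)·I) = 1, so dim ker(A − (-5)·I) = n − 1 = 2

Summary:
  λ = -5: algebraic multiplicity = 3, geometric multiplicity = 2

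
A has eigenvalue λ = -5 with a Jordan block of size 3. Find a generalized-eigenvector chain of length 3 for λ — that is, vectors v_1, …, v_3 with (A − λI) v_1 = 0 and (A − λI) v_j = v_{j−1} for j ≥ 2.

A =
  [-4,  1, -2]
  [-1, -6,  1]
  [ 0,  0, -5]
A Jordan chain for λ = -5 of length 3:
v_1 = (-1, 1, 0)ᵀ
v_2 = (-2, 1, 0)ᵀ
v_3 = (0, 0, 1)ᵀ

Let N = A − (-5)·I. We want v_3 with N^3 v_3 = 0 but N^2 v_3 ≠ 0; then v_{j-1} := N · v_j for j = 3, …, 2.

Pick v_3 = (0, 0, 1)ᵀ.
Then v_2 = N · v_3 = (-2, 1, 0)ᵀ.
Then v_1 = N · v_2 = (-1, 1, 0)ᵀ.

Sanity check: (A − (-5)·I) v_1 = (0, 0, 0)ᵀ = 0. ✓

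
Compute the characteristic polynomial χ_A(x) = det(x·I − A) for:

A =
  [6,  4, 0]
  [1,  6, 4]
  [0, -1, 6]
x^3 - 18*x^2 + 108*x - 216

Expanding det(x·I − A) (e.g. by cofactor expansion or by noting that A is similar to its Jordan form J, which has the same characteristic polynomial as A) gives
  χ_A(x) = x^3 - 18*x^2 + 108*x - 216
which factors as (x - 6)^3. The eigenvalues (with algebraic multiplicities) are λ = 6 with multiplicity 3.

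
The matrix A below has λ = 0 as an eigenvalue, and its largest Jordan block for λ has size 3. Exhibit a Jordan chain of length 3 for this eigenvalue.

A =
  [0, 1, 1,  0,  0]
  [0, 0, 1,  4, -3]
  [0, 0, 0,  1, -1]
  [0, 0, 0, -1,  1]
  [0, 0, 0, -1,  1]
A Jordan chain for λ = 0 of length 3:
v_1 = (1, 0, 0, 0, 0)ᵀ
v_2 = (1, 1, 0, 0, 0)ᵀ
v_3 = (0, 0, 1, 0, 0)ᵀ

Let N = A − (0)·I. We want v_3 with N^3 v_3 = 0 but N^2 v_3 ≠ 0; then v_{j-1} := N · v_j for j = 3, …, 2.

Pick v_3 = (0, 0, 1, 0, 0)ᵀ.
Then v_2 = N · v_3 = (1, 1, 0, 0, 0)ᵀ.
Then v_1 = N · v_2 = (1, 0, 0, 0, 0)ᵀ.

Sanity check: (A − (0)·I) v_1 = (0, 0, 0, 0, 0)ᵀ = 0. ✓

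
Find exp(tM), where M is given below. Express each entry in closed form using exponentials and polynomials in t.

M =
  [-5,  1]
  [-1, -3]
e^{tM} =
  [-t*exp(-4*t) + exp(-4*t), t*exp(-4*t)]
  [-t*exp(-4*t), t*exp(-4*t) + exp(-4*t)]

Strategy: write M = P · J · P⁻¹ where J is a Jordan canonical form, so e^{tM} = P · e^{tJ} · P⁻¹, and e^{tJ} can be computed block-by-block.

M has Jordan form
J =
  [-4,  1]
  [ 0, -4]
(up to reordering of blocks).

Per-block formulas:
  For a 2×2 Jordan block J_2(-4): exp(t · J_2(-4)) = e^(-4t)·(I + t·N), where N is the 2×2 nilpotent shift.

After assembling e^{tJ} and conjugating by P, we get:

e^{tM} =
  [-t*exp(-4*t) + exp(-4*t), t*exp(-4*t)]
  [-t*exp(-4*t), t*exp(-4*t) + exp(-4*t)]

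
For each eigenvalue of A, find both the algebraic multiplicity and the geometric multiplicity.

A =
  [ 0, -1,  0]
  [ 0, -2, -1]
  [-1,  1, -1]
λ = -1: alg = 3, geom = 1

Step 1 — factor the characteristic polynomial to read off the algebraic multiplicities:
  χ_A(x) = (x + 1)^3

Step 2 — compute geometric multiplicities via the rank-nullity identity g(λ) = n − rank(A − λI):
  rank(A − (-1)·I) = 2, so dim ker(A − (-1)·I) = n − 2 = 1

Summary:
  λ = -1: algebraic multiplicity = 3, geometric multiplicity = 1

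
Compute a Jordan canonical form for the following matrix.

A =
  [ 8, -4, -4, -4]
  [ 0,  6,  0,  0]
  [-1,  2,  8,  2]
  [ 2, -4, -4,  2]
J_2(6) ⊕ J_1(6) ⊕ J_1(6)

The characteristic polynomial is
  det(x·I − A) = x^4 - 24*x^3 + 216*x^2 - 864*x + 1296 = (x - 6)^4

Eigenvalues and multiplicities (the geometric multiplicity of λ is n − rank(A − λI), which equals the number of Jordan blocks for λ):
  λ = 6: algebraic multiplicity = 4, geometric multiplicity = 3

Determining the block sizes for each eigenvalue:
  λ = 6: 3 blocks summing to 4 forces exactly one block of size 2 and the rest size 1 → block sizes [2, 1, 1]

Assembling the blocks gives a Jordan form
J =
  [6, 1, 0, 0]
  [0, 6, 0, 0]
  [0, 0, 6, 0]
  [0, 0, 0, 6]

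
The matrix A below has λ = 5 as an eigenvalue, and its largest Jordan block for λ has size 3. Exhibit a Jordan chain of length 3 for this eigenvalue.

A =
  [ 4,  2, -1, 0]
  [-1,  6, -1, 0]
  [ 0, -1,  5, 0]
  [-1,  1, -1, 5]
A Jordan chain for λ = 5 of length 3:
v_1 = (-1, 0, 1, 0)ᵀ
v_2 = (-1, -1, 0, -1)ᵀ
v_3 = (1, 0, 0, 0)ᵀ

Let N = A − (5)·I. We want v_3 with N^3 v_3 = 0 but N^2 v_3 ≠ 0; then v_{j-1} := N · v_j for j = 3, …, 2.

Pick v_3 = (1, 0, 0, 0)ᵀ.
Then v_2 = N · v_3 = (-1, -1, 0, -1)ᵀ.
Then v_1 = N · v_2 = (-1, 0, 1, 0)ᵀ.

Sanity check: (A − (5)·I) v_1 = (0, 0, 0, 0)ᵀ = 0. ✓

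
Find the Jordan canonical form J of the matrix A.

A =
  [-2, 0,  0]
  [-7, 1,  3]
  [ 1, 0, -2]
J_2(-2) ⊕ J_1(1)

The characteristic polynomial is
  det(x·I − A) = x^3 + 3*x^2 - 4 = (x - 1)*(x + 2)^2

Eigenvalues and multiplicities (the geometric multiplicity of λ is n − rank(A − λI), which equals the number of Jordan blocks for λ):
  λ = -2: algebraic multiplicity = 2, geometric multiplicity = 1
  λ = 1: algebraic multiplicity = 1, geometric multiplicity = 1

Determining the block sizes for each eigenvalue:
  λ = -2: one block (gm = 1), so the single block has size am = 2 → block sizes [2]
  λ = 1: one block (gm = 1), so the single block has size am = 1 → block sizes [1]

Assembling the blocks gives a Jordan form
J =
  [-2,  1, 0]
  [ 0, -2, 0]
  [ 0,  0, 1]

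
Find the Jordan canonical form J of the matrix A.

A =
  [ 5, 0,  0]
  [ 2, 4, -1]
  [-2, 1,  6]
J_2(5) ⊕ J_1(5)

The characteristic polynomial is
  det(x·I − A) = x^3 - 15*x^2 + 75*x - 125 = (x - 5)^3

Eigenvalues and multiplicities (the geometric multiplicity of λ is n − rank(A − λI), which equals the number of Jordan blocks for λ):
  λ = 5: algebraic multiplicity = 3, geometric multiplicity = 2

Determining the block sizes for each eigenvalue:
  λ = 5: 2 blocks summing to 3 forces exactly one block of size 2 and the rest size 1 → block sizes [2, 1]

Assembling the blocks gives a Jordan form
J =
  [5, 1, 0]
  [0, 5, 0]
  [0, 0, 5]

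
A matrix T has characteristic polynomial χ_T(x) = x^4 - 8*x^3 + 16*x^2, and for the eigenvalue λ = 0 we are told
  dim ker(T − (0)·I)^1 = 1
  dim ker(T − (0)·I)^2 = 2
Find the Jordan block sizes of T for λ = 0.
Block sizes for λ = 0: [2]

From the dimensions of kernels of powers, the number of Jordan blocks of size at least j is d_j − d_{j−1} where d_j = dim ker(N^j) (with d_0 = 0). Computing the differences gives [1, 1].
The number of blocks of size exactly k is (#blocks of size ≥ k) − (#blocks of size ≥ k + 1), so the partition is: 1 block(s) of size 2.
In nonincreasing order the block sizes are [2].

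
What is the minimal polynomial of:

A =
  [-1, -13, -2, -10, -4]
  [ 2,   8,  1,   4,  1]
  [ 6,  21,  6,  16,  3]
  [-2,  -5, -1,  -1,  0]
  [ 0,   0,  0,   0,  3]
x^3 - 9*x^2 + 27*x - 27

The characteristic polynomial is χ_A(x) = (x - 3)^5, so the eigenvalues are known. The minimal polynomial is
  m_A(x) = Π_λ (x − λ)^{k_λ}
where k_λ is the size of the *largest* Jordan block for λ (equivalently, the smallest k with (A − λI)^k v = 0 for every generalised eigenvector v of λ).

  λ = 3: largest Jordan block has size 3, contributing (x − 3)^3

So m_A(x) = (x - 3)^3 = x^3 - 9*x^2 + 27*x - 27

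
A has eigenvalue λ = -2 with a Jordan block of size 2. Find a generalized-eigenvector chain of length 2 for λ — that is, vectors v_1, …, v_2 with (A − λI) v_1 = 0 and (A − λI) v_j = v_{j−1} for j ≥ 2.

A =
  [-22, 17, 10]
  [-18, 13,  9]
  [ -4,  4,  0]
A Jordan chain for λ = -2 of length 2:
v_1 = (2, 0, 4)ᵀ
v_2 = (5, 6, 0)ᵀ

Let N = A − (-2)·I. We want v_2 with N^2 v_2 = 0 but N^1 v_2 ≠ 0; then v_{j-1} := N · v_j for j = 2, …, 2.

Pick v_2 = (5, 6, 0)ᵀ.
Then v_1 = N · v_2 = (2, 0, 4)ᵀ.

Sanity check: (A − (-2)·I) v_1 = (0, 0, 0)ᵀ = 0. ✓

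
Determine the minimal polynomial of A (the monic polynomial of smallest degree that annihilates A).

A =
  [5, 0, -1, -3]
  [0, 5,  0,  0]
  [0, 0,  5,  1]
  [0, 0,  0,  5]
x^3 - 15*x^2 + 75*x - 125

The characteristic polynomial is χ_A(x) = (x - 5)^4, so the eigenvalues are known. The minimal polynomial is
  m_A(x) = Π_λ (x − λ)^{k_λ}
where k_λ is the size of the *largest* Jordan block for λ (equivalently, the smallest k with (A − λI)^k v = 0 for every generalised eigenvector v of λ).

  λ = 5: largest Jordan block has size 3, contributing (x − 5)^3

So m_A(x) = (x - 5)^3 = x^3 - 15*x^2 + 75*x - 125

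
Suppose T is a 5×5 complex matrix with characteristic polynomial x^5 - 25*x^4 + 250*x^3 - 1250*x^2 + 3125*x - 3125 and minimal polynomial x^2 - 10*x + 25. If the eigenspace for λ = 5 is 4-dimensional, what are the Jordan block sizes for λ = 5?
Block sizes for λ = 5: [2, 1, 1, 1]

Step 1 — from the characteristic polynomial, algebraic multiplicity of λ = 5 is 5. From dim ker(T − (5)·I) = 4, there are exactly 4 Jordan blocks for λ = 5.
Step 2 — from the minimal polynomial, the factor (x − 5)^2 tells us the largest block for λ = 5 has size 2.
Step 3 — with total size 5, 4 blocks, and largest block 2, the block sizes (in nonincreasing order) are [2, 1, 1, 1].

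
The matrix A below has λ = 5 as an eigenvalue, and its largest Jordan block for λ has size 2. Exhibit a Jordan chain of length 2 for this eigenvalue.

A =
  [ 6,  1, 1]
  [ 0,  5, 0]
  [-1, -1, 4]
A Jordan chain for λ = 5 of length 2:
v_1 = (1, 0, -1)ᵀ
v_2 = (1, 0, 0)ᵀ

Let N = A − (5)·I. We want v_2 with N^2 v_2 = 0 but N^1 v_2 ≠ 0; then v_{j-1} := N · v_j for j = 2, …, 2.

Pick v_2 = (1, 0, 0)ᵀ.
Then v_1 = N · v_2 = (1, 0, -1)ᵀ.

Sanity check: (A − (5)·I) v_1 = (0, 0, 0)ᵀ = 0. ✓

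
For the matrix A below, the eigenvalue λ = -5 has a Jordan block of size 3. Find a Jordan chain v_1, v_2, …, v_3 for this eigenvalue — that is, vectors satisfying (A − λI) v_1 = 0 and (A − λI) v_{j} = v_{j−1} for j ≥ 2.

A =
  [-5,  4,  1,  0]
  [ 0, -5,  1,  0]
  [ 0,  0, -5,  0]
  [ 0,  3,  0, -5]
A Jordan chain for λ = -5 of length 3:
v_1 = (4, 0, 0, 3)ᵀ
v_2 = (1, 1, 0, 0)ᵀ
v_3 = (0, 0, 1, 0)ᵀ

Let N = A − (-5)·I. We want v_3 with N^3 v_3 = 0 but N^2 v_3 ≠ 0; then v_{j-1} := N · v_j for j = 3, …, 2.

Pick v_3 = (0, 0, 1, 0)ᵀ.
Then v_2 = N · v_3 = (1, 1, 0, 0)ᵀ.
Then v_1 = N · v_2 = (4, 0, 0, 3)ᵀ.

Sanity check: (A − (-5)·I) v_1 = (0, 0, 0, 0)ᵀ = 0. ✓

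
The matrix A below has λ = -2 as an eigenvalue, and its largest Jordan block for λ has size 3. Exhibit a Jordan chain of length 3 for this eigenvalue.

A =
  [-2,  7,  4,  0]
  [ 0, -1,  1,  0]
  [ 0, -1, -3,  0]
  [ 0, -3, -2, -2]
A Jordan chain for λ = -2 of length 3:
v_1 = (3, 0, 0, -1)ᵀ
v_2 = (7, 1, -1, -3)ᵀ
v_3 = (0, 1, 0, 0)ᵀ

Let N = A − (-2)·I. We want v_3 with N^3 v_3 = 0 but N^2 v_3 ≠ 0; then v_{j-1} := N · v_j for j = 3, …, 2.

Pick v_3 = (0, 1, 0, 0)ᵀ.
Then v_2 = N · v_3 = (7, 1, -1, -3)ᵀ.
Then v_1 = N · v_2 = (3, 0, 0, -1)ᵀ.

Sanity check: (A − (-2)·I) v_1 = (0, 0, 0, 0)ᵀ = 0. ✓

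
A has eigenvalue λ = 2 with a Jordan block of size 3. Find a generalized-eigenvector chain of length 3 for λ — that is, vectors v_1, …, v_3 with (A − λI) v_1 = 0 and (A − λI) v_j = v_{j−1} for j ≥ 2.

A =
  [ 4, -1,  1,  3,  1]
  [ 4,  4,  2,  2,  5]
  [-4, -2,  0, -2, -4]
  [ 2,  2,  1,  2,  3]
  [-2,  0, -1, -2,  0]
A Jordan chain for λ = 2 of length 3:
v_1 = (0, 2, -4, 2, 0)ᵀ
v_2 = (2, 4, -4, 2, -2)ᵀ
v_3 = (1, 0, 0, 0, 0)ᵀ

Let N = A − (2)·I. We want v_3 with N^3 v_3 = 0 but N^2 v_3 ≠ 0; then v_{j-1} := N · v_j for j = 3, …, 2.

Pick v_3 = (1, 0, 0, 0, 0)ᵀ.
Then v_2 = N · v_3 = (2, 4, -4, 2, -2)ᵀ.
Then v_1 = N · v_2 = (0, 2, -4, 2, 0)ᵀ.

Sanity check: (A − (2)·I) v_1 = (0, 0, 0, 0, 0)ᵀ = 0. ✓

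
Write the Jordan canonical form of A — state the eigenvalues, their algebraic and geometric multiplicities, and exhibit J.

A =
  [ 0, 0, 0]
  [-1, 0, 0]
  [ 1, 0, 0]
J_2(0) ⊕ J_1(0)

The characteristic polynomial is
  det(x·I − A) = x^3

Eigenvalues and multiplicities (the geometric multiplicity of λ is n − rank(A − λI), which equals the number of Jordan blocks for λ):
  λ = 0: algebraic multiplicity = 3, geometric multiplicity = 2

Determining the block sizes for each eigenvalue:
  λ = 0: 2 blocks summing to 3 forces exactly one block of size 2 and the rest size 1 → block sizes [2, 1]

Assembling the blocks gives a Jordan form
J =
  [0, 1, 0]
  [0, 0, 0]
  [0, 0, 0]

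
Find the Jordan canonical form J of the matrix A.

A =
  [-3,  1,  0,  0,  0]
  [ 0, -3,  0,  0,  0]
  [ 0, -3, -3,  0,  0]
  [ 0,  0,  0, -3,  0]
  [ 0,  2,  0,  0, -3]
J_2(-3) ⊕ J_1(-3) ⊕ J_1(-3) ⊕ J_1(-3)

The characteristic polynomial is
  det(x·I − A) = x^5 + 15*x^4 + 90*x^3 + 270*x^2 + 405*x + 243 = (x + 3)^5

Eigenvalues and multiplicities (the geometric multiplicity of λ is n − rank(A − λI), which equals the number of Jordan blocks for λ):
  λ = -3: algebraic multiplicity = 5, geometric multiplicity = 4

Determining the block sizes for each eigenvalue:
  λ = -3: 4 blocks summing to 5 forces exactly one block of size 2 and the rest size 1 → block sizes [2, 1, 1, 1]

Assembling the blocks gives a Jordan form
J =
  [-3,  1,  0,  0,  0]
  [ 0, -3,  0,  0,  0]
  [ 0,  0, -3,  0,  0]
  [ 0,  0,  0, -3,  0]
  [ 0,  0,  0,  0, -3]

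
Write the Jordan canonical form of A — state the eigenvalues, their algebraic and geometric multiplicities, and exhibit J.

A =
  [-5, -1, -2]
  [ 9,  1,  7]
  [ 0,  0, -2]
J_3(-2)

The characteristic polynomial is
  det(x·I − A) = x^3 + 6*x^2 + 12*x + 8 = (x + 2)^3

Eigenvalues and multiplicities (the geometric multiplicity of λ is n − rank(A − λI), which equals the number of Jordan blocks for λ):
  λ = -2: algebraic multiplicity = 3, geometric multiplicity = 1

Determining the block sizes for each eigenvalue:
  λ = -2: one block (gm = 1), so the single block has size am = 3 → block sizes [3]

Assembling the blocks gives a Jordan form
J =
  [-2,  1,  0]
  [ 0, -2,  1]
  [ 0,  0, -2]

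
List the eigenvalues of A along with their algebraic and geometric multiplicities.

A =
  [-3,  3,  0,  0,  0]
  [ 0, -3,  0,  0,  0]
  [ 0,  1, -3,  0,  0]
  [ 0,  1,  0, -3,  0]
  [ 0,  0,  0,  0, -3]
λ = -3: alg = 5, geom = 4

Step 1 — factor the characteristic polynomial to read off the algebraic multiplicities:
  χ_A(x) = (x + 3)^5

Step 2 — compute geometric multiplicities via the rank-nullity identity g(λ) = n − rank(A − λI):
  rank(A − (-3)·I) = 1, so dim ker(A − (-3)·I) = n − 1 = 4

Summary:
  λ = -3: algebraic multiplicity = 5, geometric multiplicity = 4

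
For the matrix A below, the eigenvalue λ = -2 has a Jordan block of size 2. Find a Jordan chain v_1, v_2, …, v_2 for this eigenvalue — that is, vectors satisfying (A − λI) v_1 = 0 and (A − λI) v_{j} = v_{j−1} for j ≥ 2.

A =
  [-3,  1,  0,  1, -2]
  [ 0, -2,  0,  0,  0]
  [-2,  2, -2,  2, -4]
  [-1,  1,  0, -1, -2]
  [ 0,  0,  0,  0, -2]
A Jordan chain for λ = -2 of length 2:
v_1 = (-1, 0, -2, -1, 0)ᵀ
v_2 = (1, 0, 0, 0, 0)ᵀ

Let N = A − (-2)·I. We want v_2 with N^2 v_2 = 0 but N^1 v_2 ≠ 0; then v_{j-1} := N · v_j for j = 2, …, 2.

Pick v_2 = (1, 0, 0, 0, 0)ᵀ.
Then v_1 = N · v_2 = (-1, 0, -2, -1, 0)ᵀ.

Sanity check: (A − (-2)·I) v_1 = (0, 0, 0, 0, 0)ᵀ = 0. ✓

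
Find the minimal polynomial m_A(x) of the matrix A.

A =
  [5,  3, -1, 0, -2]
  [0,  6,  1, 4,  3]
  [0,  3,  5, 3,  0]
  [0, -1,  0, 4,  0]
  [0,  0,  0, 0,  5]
x^3 - 15*x^2 + 75*x - 125

The characteristic polynomial is χ_A(x) = (x - 5)^5, so the eigenvalues are known. The minimal polynomial is
  m_A(x) = Π_λ (x − λ)^{k_λ}
where k_λ is the size of the *largest* Jordan block for λ (equivalently, the smallest k with (A − λI)^k v = 0 for every generalised eigenvector v of λ).

  λ = 5: largest Jordan block has size 3, contributing (x − 5)^3

So m_A(x) = (x - 5)^3 = x^3 - 15*x^2 + 75*x - 125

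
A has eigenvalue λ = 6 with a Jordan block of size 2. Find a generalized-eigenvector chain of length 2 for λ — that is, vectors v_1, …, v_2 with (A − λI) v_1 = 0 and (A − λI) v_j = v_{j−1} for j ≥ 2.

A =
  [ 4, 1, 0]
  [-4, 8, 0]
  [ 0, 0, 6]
A Jordan chain for λ = 6 of length 2:
v_1 = (-2, -4, 0)ᵀ
v_2 = (1, 0, 0)ᵀ

Let N = A − (6)·I. We want v_2 with N^2 v_2 = 0 but N^1 v_2 ≠ 0; then v_{j-1} := N · v_j for j = 2, …, 2.

Pick v_2 = (1, 0, 0)ᵀ.
Then v_1 = N · v_2 = (-2, -4, 0)ᵀ.

Sanity check: (A − (6)·I) v_1 = (0, 0, 0)ᵀ = 0. ✓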